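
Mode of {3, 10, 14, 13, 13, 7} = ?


Frequencies: 3:1, 7:1, 10:1, 13:2, 14:1
Max frequency = 2
Mode = 13

Mode = 13


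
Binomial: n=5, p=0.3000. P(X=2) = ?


C(5,2) = 10
p^2 = 0.090000
(1-p)^3 = 0.343000
P = 10 * 0.090000 * 0.343000 = 0.3087

P(X=2) = 0.3087


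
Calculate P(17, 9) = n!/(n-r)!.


P(17,9) = 17!/8!
= 355687428096000/40320
= 8821612800

P(17,9) = 8821612800


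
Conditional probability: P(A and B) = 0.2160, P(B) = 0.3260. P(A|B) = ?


P(A|B) = 0.2160/0.3260 = 0.6626

P(A|B) = 0.6626


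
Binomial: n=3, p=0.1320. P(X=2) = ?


C(3,2) = 3
p^2 = 0.017424
(1-p)^1 = 0.868000
P = 3 * 0.017424 * 0.868000 = 0.0454

P(X=2) = 0.0454


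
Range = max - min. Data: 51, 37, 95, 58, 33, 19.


Max = 95, Min = 19
Range = 95 - 19 = 76

Range = 76


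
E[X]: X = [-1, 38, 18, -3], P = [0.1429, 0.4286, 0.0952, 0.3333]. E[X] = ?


E[X] = -1*0.1429 + 38*0.4286 + 18*0.0952 - 3*0.3333
= -0.1429 + 16.2868 + 1.7136 - 0.9999
= 16.8576

E[X] = 16.8576


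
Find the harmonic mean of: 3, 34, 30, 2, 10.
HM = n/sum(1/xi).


Sum of reciprocals = 1/3 + 1/34 + 1/30 + 1/2 + 1/10 = 0.996078
HM = 5/0.996078 = 5.0197

HM = 5.0197


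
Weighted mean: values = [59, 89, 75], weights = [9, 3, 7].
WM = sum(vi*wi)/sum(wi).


Numerator = 59*9 + 89*3 + 75*7 = 1323
Denominator = 9 + 3 + 7 = 19
WM = 1323/19 = 69.6316

WM = 69.6316


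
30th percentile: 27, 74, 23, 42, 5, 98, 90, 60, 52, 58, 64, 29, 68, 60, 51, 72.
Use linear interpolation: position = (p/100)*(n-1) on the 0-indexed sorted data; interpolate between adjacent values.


Sorted: 5, 23, 27, 29, 42, 51, 52, 58, 60, 60, 64, 68, 72, 74, 90, 98
n = 16
Index = 30/100 * 15 = 4.5000
Lower = data[4] = 42, Upper = data[5] = 51
P30 = 42 + 0.5000*(9) = 46.5000

P30 = 46.5000


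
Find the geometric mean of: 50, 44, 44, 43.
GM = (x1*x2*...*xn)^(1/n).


Product = 50 × 44 × 44 × 43 = 4162400
GM = 4162400^(1/4) = 45.1685

GM = 45.1685


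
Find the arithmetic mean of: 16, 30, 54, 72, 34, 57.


Sum = 16 + 30 + 54 + 72 + 34 + 57 = 263
n = 6
Mean = 263/6 = 43.8333

Mean = 43.8333


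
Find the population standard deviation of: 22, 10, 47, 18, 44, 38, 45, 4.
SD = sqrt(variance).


Mean = 28.5000
Variance = 255.0000
SD = sqrt(255.0000) = 15.9687

SD = 15.9687


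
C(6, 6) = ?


C(6,6) = 6!/(6! × 0!)
= 720/(720 × 1)
= 1

C(6,6) = 1


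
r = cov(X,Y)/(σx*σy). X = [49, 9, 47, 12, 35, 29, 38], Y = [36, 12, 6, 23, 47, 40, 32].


Mean X = 31.2857, Mean Y = 28.0000
SD X = 14.606401, SD Y = 13.887301
Cov = 45.571429
r = 45.571429/(14.606401*13.887301) = 0.2247

r = 0.2247


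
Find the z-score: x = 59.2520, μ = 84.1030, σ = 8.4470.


z = (59.2520 - 84.1030)/8.4470
= -24.8510/8.4470
= -2.9420

z = -2.9420


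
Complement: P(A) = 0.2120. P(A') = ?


P(not A) = 1 - 0.2120 = 0.7880

P(not A) = 0.7880


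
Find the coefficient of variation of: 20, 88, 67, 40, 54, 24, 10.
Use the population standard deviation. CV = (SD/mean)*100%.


Mean = 43.2857
SD = 25.9379
CV = (25.9379/43.2857)*100 = 59.9226%

CV = 59.9226%


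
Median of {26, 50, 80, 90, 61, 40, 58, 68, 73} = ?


Sorted: 26, 40, 50, 58, 61, 68, 73, 80, 90
n = 9 (odd)
Middle value = 61

Median = 61


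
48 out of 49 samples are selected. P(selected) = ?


P = 48/49 = 0.9796

P = 0.9796


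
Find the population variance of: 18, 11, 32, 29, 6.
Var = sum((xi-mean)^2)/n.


Mean = 19.2000
Squared deviations: 1.4400, 67.2400, 163.8400, 96.0400, 174.2400
Sum = 502.8000
Variance = 502.8000/5 = 100.5600

Variance = 100.5600


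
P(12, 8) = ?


P(12,8) = 12!/4!
= 479001600/24
= 19958400

P(12,8) = 19958400


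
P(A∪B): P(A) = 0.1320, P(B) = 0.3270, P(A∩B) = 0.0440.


P(A∪B) = 0.1320 + 0.3270 - 0.0440
= 0.4590 - 0.0440
= 0.4150

P(A∪B) = 0.4150


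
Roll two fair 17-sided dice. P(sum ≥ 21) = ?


Total outcomes = 17×17 = 289
Favorable (sum ≥ 21): 105
P = 105/289 = 0.3633

P = 0.3633


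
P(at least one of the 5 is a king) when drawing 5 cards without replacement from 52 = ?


P(at least one) = 1 - P(none)
P(none) = (48/52) × (47/51) × (46/50) × (45/49) × (44/48) = 0.658842
P(at least one) = 1 - 0.658842 = 0.3412

P = 0.3412


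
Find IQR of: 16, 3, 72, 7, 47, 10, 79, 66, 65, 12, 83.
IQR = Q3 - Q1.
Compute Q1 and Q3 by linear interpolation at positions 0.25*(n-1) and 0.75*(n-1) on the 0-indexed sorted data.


Sorted: 3, 7, 10, 12, 16, 47, 65, 66, 72, 79, 83
Q1 (25th %ile) = 11.0000
Q3 (75th %ile) = 69.0000
IQR = 69.0000 - 11.0000 = 58.0000

IQR = 58.0000


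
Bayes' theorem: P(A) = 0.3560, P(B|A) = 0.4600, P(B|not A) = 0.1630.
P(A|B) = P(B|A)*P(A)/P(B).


P(B) = P(B|A)*P(A) + P(B|A')*P(A')
= 0.4600*0.3560 + 0.1630*0.6440
= 0.163760 + 0.104972 = 0.268732
P(A|B) = 0.163760/0.268732 = 0.6094

P(A|B) = 0.6094


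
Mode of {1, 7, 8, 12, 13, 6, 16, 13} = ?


Frequencies: 1:1, 6:1, 7:1, 8:1, 12:1, 13:2, 16:1
Max frequency = 2
Mode = 13

Mode = 13


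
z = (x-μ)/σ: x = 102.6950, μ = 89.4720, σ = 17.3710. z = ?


z = (102.6950 - 89.4720)/17.3710
= 13.2230/17.3710
= 0.7612

z = 0.7612


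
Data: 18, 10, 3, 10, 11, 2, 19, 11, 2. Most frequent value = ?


Frequencies: 2:2, 3:1, 10:2, 11:2, 18:1, 19:1
Max frequency = 2
Mode = 2, 10, 11

Mode = 2, 10, 11


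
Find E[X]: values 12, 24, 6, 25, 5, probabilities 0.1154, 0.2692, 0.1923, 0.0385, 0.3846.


E[X] = 12*0.1154 + 24*0.2692 + 6*0.1923 + 25*0.0385 + 5*0.3846
= 1.3848 + 6.4608 + 1.1538 + 0.9625 + 1.9230
= 11.8849

E[X] = 11.8849


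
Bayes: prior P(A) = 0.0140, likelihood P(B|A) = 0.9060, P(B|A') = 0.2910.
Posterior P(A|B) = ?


P(B) = P(B|A)*P(A) + P(B|A')*P(A')
= 0.9060*0.0140 + 0.2910*0.9860
= 0.012684 + 0.286926 = 0.299610
P(A|B) = 0.012684/0.299610 = 0.0423

P(A|B) = 0.0423


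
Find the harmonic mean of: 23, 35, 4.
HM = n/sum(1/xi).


Sum of reciprocals = 1/23 + 1/35 + 1/4 = 0.322050
HM = 3/0.322050 = 9.3153

HM = 9.3153


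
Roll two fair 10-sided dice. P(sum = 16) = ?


Total outcomes = 10×10 = 100
Favorable (sum = 16): 5
P = 5/100 = 0.0500

P = 0.0500


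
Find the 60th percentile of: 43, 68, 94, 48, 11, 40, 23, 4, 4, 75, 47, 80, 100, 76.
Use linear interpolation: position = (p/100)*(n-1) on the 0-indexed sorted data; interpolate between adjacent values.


Sorted: 4, 4, 11, 23, 40, 43, 47, 48, 68, 75, 76, 80, 94, 100
n = 14
Index = 60/100 * 13 = 7.8000
Lower = data[7] = 48, Upper = data[8] = 68
P60 = 48 + 0.8000*(20) = 64.0000

P60 = 64.0000


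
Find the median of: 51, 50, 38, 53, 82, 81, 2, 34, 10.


Sorted: 2, 10, 34, 38, 50, 51, 53, 81, 82
n = 9 (odd)
Middle value = 50

Median = 50


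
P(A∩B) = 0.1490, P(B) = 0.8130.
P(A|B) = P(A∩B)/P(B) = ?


P(A|B) = 0.1490/0.8130 = 0.1833

P(A|B) = 0.1833


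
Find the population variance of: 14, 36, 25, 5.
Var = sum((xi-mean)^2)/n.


Mean = 20.0000
Squared deviations: 36.0000, 256.0000, 25.0000, 225.0000
Sum = 542.0000
Variance = 542.0000/4 = 135.5000

Variance = 135.5000


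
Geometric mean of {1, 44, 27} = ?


Product = 1 × 44 × 27 = 1188
GM = 1188^(1/3) = 10.5910

GM = 10.5910


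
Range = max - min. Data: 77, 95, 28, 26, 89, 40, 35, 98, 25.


Max = 98, Min = 25
Range = 98 - 25 = 73

Range = 73


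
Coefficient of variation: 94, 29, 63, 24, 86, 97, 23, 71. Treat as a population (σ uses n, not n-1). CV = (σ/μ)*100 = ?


Mean = 60.8750
SD = 29.4764
CV = (29.4764/60.8750)*100 = 48.4212%

CV = 48.4212%


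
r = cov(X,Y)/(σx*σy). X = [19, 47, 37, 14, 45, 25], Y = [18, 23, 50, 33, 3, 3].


Mean X = 31.1667, Mean Y = 21.6667
SD X = 12.628231, SD Y = 16.549589
Cov = -17.777778
r = -17.777778/(12.628231*16.549589) = -0.0851

r = -0.0851


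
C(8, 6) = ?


C(8,6) = 8!/(6! × 2!)
= 40320/(720 × 2)
= 28

C(8,6) = 28


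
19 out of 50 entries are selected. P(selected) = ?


P = 19/50 = 0.3800

P = 0.3800


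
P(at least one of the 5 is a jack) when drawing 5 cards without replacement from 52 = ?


P(at least one) = 1 - P(none)
P(none) = (48/52) × (47/51) × (46/50) × (45/49) × (44/48) = 0.658842
P(at least one) = 1 - 0.658842 = 0.3412

P = 0.3412


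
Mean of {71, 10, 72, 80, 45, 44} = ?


Sum = 71 + 10 + 72 + 80 + 45 + 44 = 322
n = 6
Mean = 322/6 = 53.6667

Mean = 53.6667


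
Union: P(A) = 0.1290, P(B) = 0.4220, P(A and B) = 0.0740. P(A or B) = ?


P(A∪B) = 0.1290 + 0.4220 - 0.0740
= 0.5510 - 0.0740
= 0.4770

P(A∪B) = 0.4770


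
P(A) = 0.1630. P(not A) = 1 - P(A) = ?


P(not A) = 1 - 0.1630 = 0.8370

P(not A) = 0.8370


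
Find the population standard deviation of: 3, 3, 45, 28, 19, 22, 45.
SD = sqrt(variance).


Mean = 23.5714
Variance = 258.2449
SD = sqrt(258.2449) = 16.0700

SD = 16.0700


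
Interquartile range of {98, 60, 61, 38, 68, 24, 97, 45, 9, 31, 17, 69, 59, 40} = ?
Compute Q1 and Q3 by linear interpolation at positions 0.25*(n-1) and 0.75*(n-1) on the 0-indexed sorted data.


Sorted: 9, 17, 24, 31, 38, 40, 45, 59, 60, 61, 68, 69, 97, 98
Q1 (25th %ile) = 32.7500
Q3 (75th %ile) = 66.2500
IQR = 66.2500 - 32.7500 = 33.5000

IQR = 33.5000


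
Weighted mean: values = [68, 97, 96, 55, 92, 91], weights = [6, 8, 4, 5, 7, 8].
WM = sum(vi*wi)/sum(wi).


Numerator = 68*6 + 97*8 + 96*4 + 55*5 + 92*7 + 91*8 = 3215
Denominator = 6 + 8 + 4 + 5 + 7 + 8 = 38
WM = 3215/38 = 84.6053

WM = 84.6053


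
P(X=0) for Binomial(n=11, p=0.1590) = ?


C(11,0) = 1
p^0 = 1.000000
(1-p)^11 = 0.148852
P = 1 * 1.000000 * 0.148852 = 0.1489

P(X=0) = 0.1489


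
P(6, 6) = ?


P(6,6) = 6!/0!
= 720/1
= 720

P(6,6) = 720


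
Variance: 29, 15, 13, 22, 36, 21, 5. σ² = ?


Mean = 20.1429
Squared deviations: 78.4490, 26.4490, 51.0204, 3.4490, 251.4490, 0.7347, 229.3061
Sum = 640.8571
Variance = 640.8571/7 = 91.5510

Variance = 91.5510


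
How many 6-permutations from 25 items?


P(25,6) = 25!/19!
= 15511210043330985984000000/121645100408832000
= 127512000

P(25,6) = 127512000


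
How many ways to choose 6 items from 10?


C(10,6) = 10!/(6! × 4!)
= 3628800/(720 × 24)
= 210

C(10,6) = 210


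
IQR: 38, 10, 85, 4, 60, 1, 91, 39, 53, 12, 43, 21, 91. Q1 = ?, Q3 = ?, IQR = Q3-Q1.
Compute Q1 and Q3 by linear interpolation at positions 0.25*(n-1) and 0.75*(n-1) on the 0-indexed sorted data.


Sorted: 1, 4, 10, 12, 21, 38, 39, 43, 53, 60, 85, 91, 91
Q1 (25th %ile) = 12.0000
Q3 (75th %ile) = 60.0000
IQR = 60.0000 - 12.0000 = 48.0000

IQR = 48.0000


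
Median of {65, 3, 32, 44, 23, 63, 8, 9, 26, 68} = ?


Sorted: 3, 8, 9, 23, 26, 32, 44, 63, 65, 68
n = 10 (even)
Middle values: 26 and 32
Median = (26+32)/2 = 29.0000

Median = 29.0000


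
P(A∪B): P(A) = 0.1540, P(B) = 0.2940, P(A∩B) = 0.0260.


P(A∪B) = 0.1540 + 0.2940 - 0.0260
= 0.4480 - 0.0260
= 0.4220

P(A∪B) = 0.4220


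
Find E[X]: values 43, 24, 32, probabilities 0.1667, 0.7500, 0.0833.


E[X] = 43*0.1667 + 24*0.7500 + 32*0.0833
= 7.1681 + 18.0000 + 2.6656
= 27.8337

E[X] = 27.8337


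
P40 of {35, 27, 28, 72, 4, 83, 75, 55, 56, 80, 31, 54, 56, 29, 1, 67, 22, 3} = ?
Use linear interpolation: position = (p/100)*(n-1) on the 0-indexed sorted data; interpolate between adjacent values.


Sorted: 1, 3, 4, 22, 27, 28, 29, 31, 35, 54, 55, 56, 56, 67, 72, 75, 80, 83
n = 18
Index = 40/100 * 17 = 6.8000
Lower = data[6] = 29, Upper = data[7] = 31
P40 = 29 + 0.8000*(2) = 30.6000

P40 = 30.6000


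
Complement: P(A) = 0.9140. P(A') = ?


P(not A) = 1 - 0.9140 = 0.0860

P(not A) = 0.0860


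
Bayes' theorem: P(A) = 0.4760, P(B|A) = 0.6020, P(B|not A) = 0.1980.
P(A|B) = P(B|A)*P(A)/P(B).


P(B) = P(B|A)*P(A) + P(B|A')*P(A')
= 0.6020*0.4760 + 0.1980*0.5240
= 0.286552 + 0.103752 = 0.390304
P(A|B) = 0.286552/0.390304 = 0.7342

P(A|B) = 0.7342


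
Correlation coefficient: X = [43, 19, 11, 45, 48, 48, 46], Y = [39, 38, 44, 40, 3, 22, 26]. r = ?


Mean X = 37.1429, Mean Y = 30.2857
SD X = 14.257114, SD Y = 13.360007
Cov = -113.612245
r = -113.612245/(14.257114*13.360007) = -0.5965

r = -0.5965


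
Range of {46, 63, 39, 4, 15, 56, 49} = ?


Max = 63, Min = 4
Range = 63 - 4 = 59

Range = 59


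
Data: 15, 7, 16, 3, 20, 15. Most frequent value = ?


Frequencies: 3:1, 7:1, 15:2, 16:1, 20:1
Max frequency = 2
Mode = 15

Mode = 15


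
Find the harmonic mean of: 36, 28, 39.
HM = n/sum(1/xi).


Sum of reciprocals = 1/36 + 1/28 + 1/39 = 0.089133
HM = 3/0.089133 = 33.6575

HM = 33.6575


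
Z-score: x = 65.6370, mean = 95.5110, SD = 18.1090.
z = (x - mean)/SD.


z = (65.6370 - 95.5110)/18.1090
= -29.8740/18.1090
= -1.6497

z = -1.6497


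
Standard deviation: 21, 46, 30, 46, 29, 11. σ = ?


Mean = 30.5000
Variance = 158.9167
SD = sqrt(158.9167) = 12.6062

SD = 12.6062


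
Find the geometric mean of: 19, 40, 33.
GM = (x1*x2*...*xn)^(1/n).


Product = 19 × 40 × 33 = 25080
GM = 25080^(1/3) = 29.2713

GM = 29.2713


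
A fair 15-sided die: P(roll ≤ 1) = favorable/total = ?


Favorable outcomes (roll ≤ 1): 1
Total outcomes = 15
P = 1/15 = 0.0667

P = 0.0667


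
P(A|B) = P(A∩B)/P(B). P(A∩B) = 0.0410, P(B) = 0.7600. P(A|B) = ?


P(A|B) = 0.0410/0.7600 = 0.0539

P(A|B) = 0.0539


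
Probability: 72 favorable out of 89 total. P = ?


P = 72/89 = 0.8090

P = 0.8090


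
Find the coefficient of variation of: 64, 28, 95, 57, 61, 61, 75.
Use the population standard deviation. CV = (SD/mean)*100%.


Mean = 63.0000
SD = 18.6624
CV = (18.6624/63.0000)*100 = 29.6229%

CV = 29.6229%


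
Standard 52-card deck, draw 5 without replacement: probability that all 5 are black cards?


P(all black cards) = (26/52) × (25/51) × (24/50) × (23/49) × (22/48)
= 0.0253

P = 0.0253


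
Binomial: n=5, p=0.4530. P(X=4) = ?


C(5,4) = 5
p^4 = 0.042111
(1-p)^1 = 0.547000
P = 5 * 0.042111 * 0.547000 = 0.1152

P(X=4) = 0.1152


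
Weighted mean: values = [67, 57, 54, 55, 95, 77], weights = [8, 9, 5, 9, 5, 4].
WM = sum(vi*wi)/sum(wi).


Numerator = 67*8 + 57*9 + 54*5 + 55*9 + 95*5 + 77*4 = 2597
Denominator = 8 + 9 + 5 + 9 + 5 + 4 = 40
WM = 2597/40 = 64.9250

WM = 64.9250


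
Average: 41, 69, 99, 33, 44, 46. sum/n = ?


Sum = 41 + 69 + 99 + 33 + 44 + 46 = 332
n = 6
Mean = 332/6 = 55.3333

Mean = 55.3333


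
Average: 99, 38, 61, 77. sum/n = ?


Sum = 99 + 38 + 61 + 77 = 275
n = 4
Mean = 275/4 = 68.7500

Mean = 68.7500


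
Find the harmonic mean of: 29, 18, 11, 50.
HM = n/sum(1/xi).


Sum of reciprocals = 1/29 + 1/18 + 1/11 + 1/50 = 0.200947
HM = 4/0.200947 = 19.9057

HM = 19.9057


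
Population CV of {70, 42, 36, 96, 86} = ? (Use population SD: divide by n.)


Mean = 66.0000
SD = 23.6305
CV = (23.6305/66.0000)*100 = 35.8038%

CV = 35.8038%


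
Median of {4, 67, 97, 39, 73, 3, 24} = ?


Sorted: 3, 4, 24, 39, 67, 73, 97
n = 7 (odd)
Middle value = 39

Median = 39


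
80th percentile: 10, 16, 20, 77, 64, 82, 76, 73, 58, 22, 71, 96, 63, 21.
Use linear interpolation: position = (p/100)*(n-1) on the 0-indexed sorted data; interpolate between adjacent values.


Sorted: 10, 16, 20, 21, 22, 58, 63, 64, 71, 73, 76, 77, 82, 96
n = 14
Index = 80/100 * 13 = 10.4000
Lower = data[10] = 76, Upper = data[11] = 77
P80 = 76 + 0.4000*(1) = 76.4000

P80 = 76.4000


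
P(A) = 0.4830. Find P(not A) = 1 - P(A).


P(not A) = 1 - 0.4830 = 0.5170

P(not A) = 0.5170


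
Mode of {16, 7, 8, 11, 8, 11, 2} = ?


Frequencies: 2:1, 7:1, 8:2, 11:2, 16:1
Max frequency = 2
Mode = 8, 11

Mode = 8, 11


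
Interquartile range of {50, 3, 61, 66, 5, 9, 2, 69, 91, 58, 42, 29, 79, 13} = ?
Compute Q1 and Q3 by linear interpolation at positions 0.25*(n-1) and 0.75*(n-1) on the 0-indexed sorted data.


Sorted: 2, 3, 5, 9, 13, 29, 42, 50, 58, 61, 66, 69, 79, 91
Q1 (25th %ile) = 10.0000
Q3 (75th %ile) = 64.7500
IQR = 64.7500 - 10.0000 = 54.7500

IQR = 54.7500


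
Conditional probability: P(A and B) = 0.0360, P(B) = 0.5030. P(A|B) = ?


P(A|B) = 0.0360/0.5030 = 0.0716

P(A|B) = 0.0716


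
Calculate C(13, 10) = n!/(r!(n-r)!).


C(13,10) = 13!/(10! × 3!)
= 6227020800/(3628800 × 6)
= 286

C(13,10) = 286


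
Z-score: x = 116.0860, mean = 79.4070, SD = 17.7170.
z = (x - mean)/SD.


z = (116.0860 - 79.4070)/17.7170
= 36.6790/17.7170
= 2.0703

z = 2.0703


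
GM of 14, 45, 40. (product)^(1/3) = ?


Product = 14 × 45 × 40 = 25200
GM = 25200^(1/3) = 29.3179

GM = 29.3179


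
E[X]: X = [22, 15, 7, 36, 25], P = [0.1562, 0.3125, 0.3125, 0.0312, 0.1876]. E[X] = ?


E[X] = 22*0.1562 + 15*0.3125 + 7*0.3125 + 36*0.0312 + 25*0.1876
= 3.4364 + 4.6875 + 2.1875 + 1.1232 + 4.6900
= 16.1246

E[X] = 16.1246


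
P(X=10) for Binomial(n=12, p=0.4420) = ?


C(12,10) = 66
p^10 = 0.000285
(1-p)^2 = 0.311364
P = 66 * 0.000285 * 0.311364 = 0.0058

P(X=10) = 0.0058


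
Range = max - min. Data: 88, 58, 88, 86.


Max = 88, Min = 58
Range = 88 - 58 = 30

Range = 30


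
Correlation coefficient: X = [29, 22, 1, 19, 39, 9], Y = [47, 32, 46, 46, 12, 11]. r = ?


Mean X = 19.8333, Mean Y = 32.3333
SD X = 12.442088, SD Y = 15.584893
Cov = -48.944444
r = -48.944444/(12.442088*15.584893) = -0.2524

r = -0.2524


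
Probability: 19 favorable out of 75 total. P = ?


P = 19/75 = 0.2533

P = 0.2533


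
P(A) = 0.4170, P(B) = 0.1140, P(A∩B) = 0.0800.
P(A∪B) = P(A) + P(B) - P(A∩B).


P(A∪B) = 0.4170 + 0.1140 - 0.0800
= 0.5310 - 0.0800
= 0.4510

P(A∪B) = 0.4510


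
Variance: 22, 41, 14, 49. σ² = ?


Mean = 31.5000
Squared deviations: 90.2500, 90.2500, 306.2500, 306.2500
Sum = 793.0000
Variance = 793.0000/4 = 198.2500

Variance = 198.2500


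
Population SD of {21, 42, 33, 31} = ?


Mean = 31.7500
Variance = 55.6875
SD = sqrt(55.6875) = 7.4624

SD = 7.4624


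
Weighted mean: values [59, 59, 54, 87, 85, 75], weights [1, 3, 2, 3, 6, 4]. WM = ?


Numerator = 59*1 + 59*3 + 54*2 + 87*3 + 85*6 + 75*4 = 1415
Denominator = 1 + 3 + 2 + 3 + 6 + 4 = 19
WM = 1415/19 = 74.4737

WM = 74.4737


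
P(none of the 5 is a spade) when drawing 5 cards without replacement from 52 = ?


P(no spades) = (39/52) × (38/51) × (37/50) × (36/49) × (35/48)
= 0.2215

P = 0.2215


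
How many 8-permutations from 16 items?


P(16,8) = 16!/8!
= 20922789888000/40320
= 518918400

P(16,8) = 518918400


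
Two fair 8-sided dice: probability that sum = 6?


Total outcomes = 8×8 = 64
Favorable (sum = 6): 5
P = 5/64 = 0.0781

P = 0.0781


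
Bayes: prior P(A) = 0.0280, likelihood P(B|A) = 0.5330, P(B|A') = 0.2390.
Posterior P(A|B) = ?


P(B) = P(B|A)*P(A) + P(B|A')*P(A')
= 0.5330*0.0280 + 0.2390*0.9720
= 0.014924 + 0.232308 = 0.247232
P(A|B) = 0.014924/0.247232 = 0.0604

P(A|B) = 0.0604


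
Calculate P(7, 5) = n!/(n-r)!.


P(7,5) = 7!/2!
= 5040/2
= 2520

P(7,5) = 2520


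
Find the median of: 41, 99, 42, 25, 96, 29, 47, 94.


Sorted: 25, 29, 41, 42, 47, 94, 96, 99
n = 8 (even)
Middle values: 42 and 47
Median = (42+47)/2 = 44.5000

Median = 44.5000


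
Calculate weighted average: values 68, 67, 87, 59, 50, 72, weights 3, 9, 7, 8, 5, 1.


Numerator = 68*3 + 67*9 + 87*7 + 59*8 + 50*5 + 72*1 = 2210
Denominator = 3 + 9 + 7 + 8 + 5 + 1 = 33
WM = 2210/33 = 66.9697

WM = 66.9697


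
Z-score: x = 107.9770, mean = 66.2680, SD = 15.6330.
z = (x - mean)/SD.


z = (107.9770 - 66.2680)/15.6330
= 41.7090/15.6330
= 2.6680

z = 2.6680


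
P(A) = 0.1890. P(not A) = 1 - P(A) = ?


P(not A) = 1 - 0.1890 = 0.8110

P(not A) = 0.8110


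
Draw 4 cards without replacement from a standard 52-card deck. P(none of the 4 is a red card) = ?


P(no red cards) = (26/52) × (25/51) × (24/50) × (23/49)
= 0.0552

P = 0.0552


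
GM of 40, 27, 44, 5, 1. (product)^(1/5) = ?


Product = 40 × 27 × 44 × 5 × 1 = 237600
GM = 237600^(1/5) = 11.8897

GM = 11.8897


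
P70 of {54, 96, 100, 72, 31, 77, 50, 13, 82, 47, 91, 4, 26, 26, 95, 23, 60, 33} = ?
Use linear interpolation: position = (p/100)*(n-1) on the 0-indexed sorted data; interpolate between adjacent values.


Sorted: 4, 13, 23, 26, 26, 31, 33, 47, 50, 54, 60, 72, 77, 82, 91, 95, 96, 100
n = 18
Index = 70/100 * 17 = 11.9000
Lower = data[11] = 72, Upper = data[12] = 77
P70 = 72 + 0.9000*(5) = 76.5000

P70 = 76.5000


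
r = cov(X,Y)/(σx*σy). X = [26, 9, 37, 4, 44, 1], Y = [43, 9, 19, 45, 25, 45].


Mean X = 20.1667, Mean Y = 31.0000
SD X = 16.526914, SD Y = 14.142136
Cov = -87.333333
r = -87.333333/(16.526914*14.142136) = -0.3737

r = -0.3737


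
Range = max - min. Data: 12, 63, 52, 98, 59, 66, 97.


Max = 98, Min = 12
Range = 98 - 12 = 86

Range = 86


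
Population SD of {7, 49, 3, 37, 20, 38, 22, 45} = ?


Mean = 27.6250
Variance = 259.4844
SD = sqrt(259.4844) = 16.1085

SD = 16.1085


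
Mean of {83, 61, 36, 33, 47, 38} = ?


Sum = 83 + 61 + 36 + 33 + 47 + 38 = 298
n = 6
Mean = 298/6 = 49.6667

Mean = 49.6667


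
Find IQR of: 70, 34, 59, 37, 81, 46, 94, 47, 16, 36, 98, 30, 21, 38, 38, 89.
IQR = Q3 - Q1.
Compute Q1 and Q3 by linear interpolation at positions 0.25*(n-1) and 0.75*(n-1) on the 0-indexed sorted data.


Sorted: 16, 21, 30, 34, 36, 37, 38, 38, 46, 47, 59, 70, 81, 89, 94, 98
Q1 (25th %ile) = 35.5000
Q3 (75th %ile) = 72.7500
IQR = 72.7500 - 35.5000 = 37.2500

IQR = 37.2500


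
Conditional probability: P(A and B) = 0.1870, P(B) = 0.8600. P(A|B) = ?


P(A|B) = 0.1870/0.8600 = 0.2174

P(A|B) = 0.2174


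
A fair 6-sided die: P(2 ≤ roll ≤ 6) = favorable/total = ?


Favorable outcomes (2 ≤ roll ≤ 6): 5
Total outcomes = 6
P = 5/6 = 0.8333

P = 0.8333


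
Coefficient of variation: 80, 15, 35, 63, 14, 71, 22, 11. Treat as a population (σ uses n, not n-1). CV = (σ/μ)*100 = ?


Mean = 38.8750
SD = 26.3886
CV = (26.3886/38.8750)*100 = 67.8807%

CV = 67.8807%


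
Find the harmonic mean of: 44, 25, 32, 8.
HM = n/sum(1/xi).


Sum of reciprocals = 1/44 + 1/25 + 1/32 + 1/8 = 0.218977
HM = 4/0.218977 = 18.2667

HM = 18.2667


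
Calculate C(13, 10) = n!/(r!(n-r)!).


C(13,10) = 13!/(10! × 3!)
= 6227020800/(3628800 × 6)
= 286

C(13,10) = 286


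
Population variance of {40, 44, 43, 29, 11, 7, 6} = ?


Mean = 25.7143
Squared deviations: 204.0816, 334.3673, 298.7959, 10.7959, 216.5102, 350.2245, 388.6531
Sum = 1803.4286
Variance = 1803.4286/7 = 257.6327

Variance = 257.6327


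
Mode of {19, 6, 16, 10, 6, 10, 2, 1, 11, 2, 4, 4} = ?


Frequencies: 1:1, 2:2, 4:2, 6:2, 10:2, 11:1, 16:1, 19:1
Max frequency = 2
Mode = 2, 4, 6, 10

Mode = 2, 4, 6, 10


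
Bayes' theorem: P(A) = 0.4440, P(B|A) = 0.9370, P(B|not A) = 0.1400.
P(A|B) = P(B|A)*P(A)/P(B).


P(B) = P(B|A)*P(A) + P(B|A')*P(A')
= 0.9370*0.4440 + 0.1400*0.5560
= 0.416028 + 0.077840 = 0.493868
P(A|B) = 0.416028/0.493868 = 0.8424

P(A|B) = 0.8424


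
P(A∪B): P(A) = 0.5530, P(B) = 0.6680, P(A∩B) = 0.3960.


P(A∪B) = 0.5530 + 0.6680 - 0.3960
= 1.2210 - 0.3960
= 0.8250

P(A∪B) = 0.8250


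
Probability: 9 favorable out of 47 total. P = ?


P = 9/47 = 0.1915

P = 0.1915


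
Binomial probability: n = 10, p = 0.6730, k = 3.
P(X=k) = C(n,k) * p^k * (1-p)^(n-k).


C(10,3) = 120
p^3 = 0.304821
(1-p)^7 = 0.000400
P = 120 * 0.304821 * 0.000400 = 0.0146

P(X=3) = 0.0146


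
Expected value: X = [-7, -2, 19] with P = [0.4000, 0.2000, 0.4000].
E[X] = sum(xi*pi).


E[X] = -7*0.4000 - 2*0.2000 + 19*0.4000
= -2.8000 - 0.4000 + 7.6000
= 4.4000

E[X] = 4.4000


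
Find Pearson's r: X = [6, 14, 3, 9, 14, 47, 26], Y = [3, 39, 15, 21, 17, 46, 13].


Mean X = 17.0000, Mean Y = 22.0000
SD X = 14.040757, SD Y = 14.050928
Cov = 131.142857
r = 131.142857/(14.040757*14.050928) = 0.6647

r = 0.6647


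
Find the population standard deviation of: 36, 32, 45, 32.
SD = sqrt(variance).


Mean = 36.2500
Variance = 28.1875
SD = sqrt(28.1875) = 5.3092

SD = 5.3092


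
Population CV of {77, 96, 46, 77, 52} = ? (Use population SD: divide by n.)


Mean = 69.6000
SD = 18.2932
CV = (18.2932/69.6000)*100 = 26.2833%

CV = 26.2833%


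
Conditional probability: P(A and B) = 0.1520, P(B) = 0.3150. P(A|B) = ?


P(A|B) = 0.1520/0.3150 = 0.4825

P(A|B) = 0.4825


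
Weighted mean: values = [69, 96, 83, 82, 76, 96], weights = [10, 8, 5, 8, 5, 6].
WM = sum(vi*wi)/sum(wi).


Numerator = 69*10 + 96*8 + 83*5 + 82*8 + 76*5 + 96*6 = 3485
Denominator = 10 + 8 + 5 + 8 + 5 + 6 = 42
WM = 3485/42 = 82.9762

WM = 82.9762


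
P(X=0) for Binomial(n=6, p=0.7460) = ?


C(6,0) = 1
p^0 = 1.000000
(1-p)^6 = 0.000269
P = 1 * 1.000000 * 0.000269 = 0.0003

P(X=0) = 0.0003


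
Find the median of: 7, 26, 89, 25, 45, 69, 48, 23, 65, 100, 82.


Sorted: 7, 23, 25, 26, 45, 48, 65, 69, 82, 89, 100
n = 11 (odd)
Middle value = 48

Median = 48


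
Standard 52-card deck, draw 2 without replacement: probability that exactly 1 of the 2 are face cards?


Hypergeometric: P(X=1) = C(12,1)·C(40,1) / C(52,2)
= 12 × 40 / 1326
= 480/1326 = 0.3620

P = 0.3620


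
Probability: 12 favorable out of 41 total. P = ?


P = 12/41 = 0.2927

P = 0.2927


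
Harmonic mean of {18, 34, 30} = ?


Sum of reciprocals = 1/18 + 1/34 + 1/30 = 0.118301
HM = 3/0.118301 = 25.3591

HM = 25.3591


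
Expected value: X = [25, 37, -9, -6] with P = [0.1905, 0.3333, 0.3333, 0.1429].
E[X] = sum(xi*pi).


E[X] = 25*0.1905 + 37*0.3333 - 9*0.3333 - 6*0.1429
= 4.7625 + 12.3321 - 2.9997 - 0.8574
= 13.2375

E[X] = 13.2375


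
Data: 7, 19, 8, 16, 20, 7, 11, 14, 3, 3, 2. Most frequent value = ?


Frequencies: 2:1, 3:2, 7:2, 8:1, 11:1, 14:1, 16:1, 19:1, 20:1
Max frequency = 2
Mode = 3, 7

Mode = 3, 7


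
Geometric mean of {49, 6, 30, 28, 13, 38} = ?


Product = 49 × 6 × 30 × 28 × 13 × 38 = 121998240
GM = 121998240^(1/6) = 22.2703

GM = 22.2703


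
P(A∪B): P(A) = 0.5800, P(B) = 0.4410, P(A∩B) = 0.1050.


P(A∪B) = 0.5800 + 0.4410 - 0.1050
= 1.0210 - 0.1050
= 0.9160

P(A∪B) = 0.9160


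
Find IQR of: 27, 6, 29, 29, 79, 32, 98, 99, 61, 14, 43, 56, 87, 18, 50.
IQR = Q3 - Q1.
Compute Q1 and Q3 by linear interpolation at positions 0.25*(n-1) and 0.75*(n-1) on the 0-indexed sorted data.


Sorted: 6, 14, 18, 27, 29, 29, 32, 43, 50, 56, 61, 79, 87, 98, 99
Q1 (25th %ile) = 28.0000
Q3 (75th %ile) = 70.0000
IQR = 70.0000 - 28.0000 = 42.0000

IQR = 42.0000


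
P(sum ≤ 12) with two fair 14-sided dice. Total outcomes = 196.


Total outcomes = 14×14 = 196
Favorable (sum ≤ 12): 66
P = 66/196 = 0.3367

P = 0.3367


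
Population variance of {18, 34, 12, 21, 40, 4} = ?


Mean = 21.5000
Squared deviations: 12.2500, 156.2500, 90.2500, 0.2500, 342.2500, 306.2500
Sum = 907.5000
Variance = 907.5000/6 = 151.2500

Variance = 151.2500


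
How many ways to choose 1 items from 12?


C(12,1) = 12!/(1! × 11!)
= 479001600/(1 × 39916800)
= 12

C(12,1) = 12


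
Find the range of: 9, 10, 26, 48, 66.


Max = 66, Min = 9
Range = 66 - 9 = 57

Range = 57


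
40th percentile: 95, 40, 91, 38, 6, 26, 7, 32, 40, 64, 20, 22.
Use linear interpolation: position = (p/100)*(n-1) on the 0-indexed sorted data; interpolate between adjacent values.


Sorted: 6, 7, 20, 22, 26, 32, 38, 40, 40, 64, 91, 95
n = 12
Index = 40/100 * 11 = 4.4000
Lower = data[4] = 26, Upper = data[5] = 32
P40 = 26 + 0.4000*(6) = 28.4000

P40 = 28.4000


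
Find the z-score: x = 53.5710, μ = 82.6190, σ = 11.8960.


z = (53.5710 - 82.6190)/11.8960
= -29.0480/11.8960
= -2.4418

z = -2.4418


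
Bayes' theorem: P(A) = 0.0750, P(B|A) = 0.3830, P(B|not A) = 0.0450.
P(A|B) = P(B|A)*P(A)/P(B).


P(B) = P(B|A)*P(A) + P(B|A')*P(A')
= 0.3830*0.0750 + 0.0450*0.9250
= 0.028725 + 0.041625 = 0.070350
P(A|B) = 0.028725/0.070350 = 0.4083

P(A|B) = 0.4083


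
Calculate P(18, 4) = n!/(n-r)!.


P(18,4) = 18!/14!
= 6402373705728000/87178291200
= 73440

P(18,4) = 73440


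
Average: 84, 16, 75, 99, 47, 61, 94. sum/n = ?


Sum = 84 + 16 + 75 + 99 + 47 + 61 + 94 = 476
n = 7
Mean = 476/7 = 68.0000

Mean = 68.0000


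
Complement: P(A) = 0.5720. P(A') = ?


P(not A) = 1 - 0.5720 = 0.4280

P(not A) = 0.4280


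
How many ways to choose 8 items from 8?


C(8,8) = 8!/(8! × 0!)
= 40320/(40320 × 1)
= 1

C(8,8) = 1


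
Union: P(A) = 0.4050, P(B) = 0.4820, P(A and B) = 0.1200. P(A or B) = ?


P(A∪B) = 0.4050 + 0.4820 - 0.1200
= 0.8870 - 0.1200
= 0.7670

P(A∪B) = 0.7670


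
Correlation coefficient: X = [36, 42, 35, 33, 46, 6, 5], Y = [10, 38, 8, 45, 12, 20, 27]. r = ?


Mean X = 29.0000, Mean Y = 22.8571
SD X = 15.417986, SD Y = 13.356952
Cov = -16.000000
r = -16.000000/(15.417986*13.356952) = -0.0777

r = -0.0777


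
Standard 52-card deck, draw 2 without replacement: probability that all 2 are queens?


P(all queens) = (4/52) × (3/51)
= 0.0045

P = 0.0045


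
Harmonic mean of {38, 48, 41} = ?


Sum of reciprocals = 1/38 + 1/48 + 1/41 = 0.071539
HM = 3/0.071539 = 41.9350

HM = 41.9350


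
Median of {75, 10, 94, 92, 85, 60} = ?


Sorted: 10, 60, 75, 85, 92, 94
n = 6 (even)
Middle values: 75 and 85
Median = (75+85)/2 = 80.0000

Median = 80.0000


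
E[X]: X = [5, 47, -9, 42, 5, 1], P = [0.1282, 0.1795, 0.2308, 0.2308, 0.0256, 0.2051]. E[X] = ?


E[X] = 5*0.1282 + 47*0.1795 - 9*0.2308 + 42*0.2308 + 5*0.0256 + 1*0.2051
= 0.6410 + 8.4365 - 2.0772 + 9.6936 + 0.1280 + 0.2051
= 17.0270

E[X] = 17.0270


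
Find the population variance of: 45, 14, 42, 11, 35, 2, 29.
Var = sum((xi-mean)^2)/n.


Mean = 25.4286
Squared deviations: 383.0408, 130.6122, 274.6122, 208.1837, 91.6122, 548.8980, 12.7551
Sum = 1649.7143
Variance = 1649.7143/7 = 235.6735

Variance = 235.6735


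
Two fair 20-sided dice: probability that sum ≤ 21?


Total outcomes = 20×20 = 400
Favorable (sum ≤ 21): 210
P = 210/400 = 0.5250

P = 0.5250


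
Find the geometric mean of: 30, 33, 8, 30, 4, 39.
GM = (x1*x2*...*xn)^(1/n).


Product = 30 × 33 × 8 × 30 × 4 × 39 = 37065600
GM = 37065600^(1/6) = 18.2598

GM = 18.2598


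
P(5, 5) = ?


P(5,5) = 5!/0!
= 120/1
= 120

P(5,5) = 120


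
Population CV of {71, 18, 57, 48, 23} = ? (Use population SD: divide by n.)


Mean = 43.4000
SD = 20.1455
CV = (20.1455/43.4000)*100 = 46.4181%

CV = 46.4181%


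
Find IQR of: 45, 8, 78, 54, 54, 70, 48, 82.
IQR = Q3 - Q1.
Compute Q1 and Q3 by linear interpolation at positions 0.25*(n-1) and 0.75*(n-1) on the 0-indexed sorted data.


Sorted: 8, 45, 48, 54, 54, 70, 78, 82
Q1 (25th %ile) = 47.2500
Q3 (75th %ile) = 72.0000
IQR = 72.0000 - 47.2500 = 24.7500

IQR = 24.7500


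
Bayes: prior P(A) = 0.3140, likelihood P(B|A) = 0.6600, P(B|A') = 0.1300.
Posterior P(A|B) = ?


P(B) = P(B|A)*P(A) + P(B|A')*P(A')
= 0.6600*0.3140 + 0.1300*0.6860
= 0.207240 + 0.089180 = 0.296420
P(A|B) = 0.207240/0.296420 = 0.6991

P(A|B) = 0.6991


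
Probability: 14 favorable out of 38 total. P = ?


P = 14/38 = 0.3684

P = 0.3684


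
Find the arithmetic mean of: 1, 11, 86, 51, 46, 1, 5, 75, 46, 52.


Sum = 1 + 11 + 86 + 51 + 46 + 1 + 5 + 75 + 46 + 52 = 374
n = 10
Mean = 374/10 = 37.4000

Mean = 37.4000


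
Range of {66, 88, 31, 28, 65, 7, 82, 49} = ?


Max = 88, Min = 7
Range = 88 - 7 = 81

Range = 81


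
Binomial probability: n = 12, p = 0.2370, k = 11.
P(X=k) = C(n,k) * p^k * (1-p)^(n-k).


C(12,11) = 12
p^11 = 1.325049e-07
(1-p)^1 = 0.763000
P = 12 * 1.325049e-07 * 0.763000 = 1.2132e-06

P(X=11) = 1.2132e-06


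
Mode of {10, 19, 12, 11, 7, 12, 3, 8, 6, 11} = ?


Frequencies: 3:1, 6:1, 7:1, 8:1, 10:1, 11:2, 12:2, 19:1
Max frequency = 2
Mode = 11, 12

Mode = 11, 12


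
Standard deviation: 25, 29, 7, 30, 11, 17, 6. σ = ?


Mean = 17.8571
Variance = 89.8367
SD = sqrt(89.8367) = 9.4782

SD = 9.4782


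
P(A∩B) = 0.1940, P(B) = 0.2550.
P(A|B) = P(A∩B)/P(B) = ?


P(A|B) = 0.1940/0.2550 = 0.7608

P(A|B) = 0.7608


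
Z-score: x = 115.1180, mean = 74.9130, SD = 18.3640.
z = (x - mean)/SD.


z = (115.1180 - 74.9130)/18.3640
= 40.2050/18.3640
= 2.1893

z = 2.1893


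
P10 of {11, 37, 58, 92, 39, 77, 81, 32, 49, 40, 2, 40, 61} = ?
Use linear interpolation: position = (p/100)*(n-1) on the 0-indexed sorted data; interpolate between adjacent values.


Sorted: 2, 11, 32, 37, 39, 40, 40, 49, 58, 61, 77, 81, 92
n = 13
Index = 10/100 * 12 = 1.2000
Lower = data[1] = 11, Upper = data[2] = 32
P10 = 11 + 0.2000*(21) = 15.2000

P10 = 15.2000


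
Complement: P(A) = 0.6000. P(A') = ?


P(not A) = 1 - 0.6000 = 0.4000

P(not A) = 0.4000


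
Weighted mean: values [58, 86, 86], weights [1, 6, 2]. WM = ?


Numerator = 58*1 + 86*6 + 86*2 = 746
Denominator = 1 + 6 + 2 = 9
WM = 746/9 = 82.8889

WM = 82.8889


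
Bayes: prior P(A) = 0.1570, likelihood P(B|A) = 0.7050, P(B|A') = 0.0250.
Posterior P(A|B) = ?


P(B) = P(B|A)*P(A) + P(B|A')*P(A')
= 0.7050*0.1570 + 0.0250*0.8430
= 0.110685 + 0.021075 = 0.131760
P(A|B) = 0.110685/0.131760 = 0.8401

P(A|B) = 0.8401


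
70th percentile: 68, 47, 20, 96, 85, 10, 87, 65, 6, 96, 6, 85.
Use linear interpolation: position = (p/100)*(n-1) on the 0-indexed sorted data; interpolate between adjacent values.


Sorted: 6, 6, 10, 20, 47, 65, 68, 85, 85, 87, 96, 96
n = 12
Index = 70/100 * 11 = 7.7000
Lower = data[7] = 85, Upper = data[8] = 85
P70 = 85 + 0.7000*(0) = 85.0000

P70 = 85.0000


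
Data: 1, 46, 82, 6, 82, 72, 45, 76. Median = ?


Sorted: 1, 6, 45, 46, 72, 76, 82, 82
n = 8 (even)
Middle values: 46 and 72
Median = (46+72)/2 = 59.0000

Median = 59.0000


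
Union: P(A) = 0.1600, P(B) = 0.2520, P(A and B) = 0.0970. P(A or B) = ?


P(A∪B) = 0.1600 + 0.2520 - 0.0970
= 0.4120 - 0.0970
= 0.3150

P(A∪B) = 0.3150


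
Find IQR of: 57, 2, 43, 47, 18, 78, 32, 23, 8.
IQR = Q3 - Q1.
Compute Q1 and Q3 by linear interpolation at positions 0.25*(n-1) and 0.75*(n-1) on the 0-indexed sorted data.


Sorted: 2, 8, 18, 23, 32, 43, 47, 57, 78
Q1 (25th %ile) = 18.0000
Q3 (75th %ile) = 47.0000
IQR = 47.0000 - 18.0000 = 29.0000

IQR = 29.0000


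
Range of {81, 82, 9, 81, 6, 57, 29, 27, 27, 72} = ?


Max = 82, Min = 6
Range = 82 - 6 = 76

Range = 76


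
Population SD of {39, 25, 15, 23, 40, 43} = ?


Mean = 30.8333
Variance = 107.4722
SD = sqrt(107.4722) = 10.3669

SD = 10.3669


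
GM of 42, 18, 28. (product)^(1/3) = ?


Product = 42 × 18 × 28 = 21168
GM = 21168^(1/3) = 27.6626

GM = 27.6626


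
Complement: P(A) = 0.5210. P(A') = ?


P(not A) = 1 - 0.5210 = 0.4790

P(not A) = 0.4790


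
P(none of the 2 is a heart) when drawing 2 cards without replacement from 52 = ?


P(no hearts) = (39/52) × (38/51)
= 0.5588

P = 0.5588


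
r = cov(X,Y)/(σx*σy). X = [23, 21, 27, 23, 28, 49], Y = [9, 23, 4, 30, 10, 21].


Mean X = 28.5000, Mean Y = 16.1667
SD X = 9.482440, SD Y = 9.118053
Cov = 5.416667
r = 5.416667/(9.482440*9.118053) = 0.0626

r = 0.0626


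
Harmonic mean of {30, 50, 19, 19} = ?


Sum of reciprocals = 1/30 + 1/50 + 1/19 + 1/19 = 0.158596
HM = 4/0.158596 = 25.2212

HM = 25.2212


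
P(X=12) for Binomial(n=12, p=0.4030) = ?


C(12,12) = 1
p^12 = 1.835103e-05
(1-p)^0 = 1.000000
P = 1 * 1.835103e-05 * 1.000000 = 1.8351e-05

P(X=12) = 1.8351e-05


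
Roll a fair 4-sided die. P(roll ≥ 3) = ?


Favorable outcomes (roll ≥ 3): 2
Total outcomes = 4
P = 2/4 = 0.5000

P = 0.5000


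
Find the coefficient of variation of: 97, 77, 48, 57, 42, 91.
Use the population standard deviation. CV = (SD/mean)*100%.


Mean = 68.6667
SD = 20.9974
CV = (20.9974/68.6667)*100 = 30.5787%

CV = 30.5787%


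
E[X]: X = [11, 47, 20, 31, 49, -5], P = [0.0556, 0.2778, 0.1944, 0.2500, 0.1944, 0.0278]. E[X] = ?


E[X] = 11*0.0556 + 47*0.2778 + 20*0.1944 + 31*0.2500 + 49*0.1944 - 5*0.0278
= 0.6116 + 13.0566 + 3.8880 + 7.7500 + 9.5256 - 0.1390
= 34.6928

E[X] = 34.6928


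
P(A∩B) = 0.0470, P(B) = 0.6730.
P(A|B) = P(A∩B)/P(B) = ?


P(A|B) = 0.0470/0.6730 = 0.0698

P(A|B) = 0.0698


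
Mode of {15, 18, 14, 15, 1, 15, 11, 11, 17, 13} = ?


Frequencies: 1:1, 11:2, 13:1, 14:1, 15:3, 17:1, 18:1
Max frequency = 3
Mode = 15

Mode = 15


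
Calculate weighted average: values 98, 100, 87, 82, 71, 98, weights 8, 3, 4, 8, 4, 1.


Numerator = 98*8 + 100*3 + 87*4 + 82*8 + 71*4 + 98*1 = 2470
Denominator = 8 + 3 + 4 + 8 + 4 + 1 = 28
WM = 2470/28 = 88.2143

WM = 88.2143


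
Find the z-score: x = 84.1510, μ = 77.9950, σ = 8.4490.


z = (84.1510 - 77.9950)/8.4490
= 6.1560/8.4490
= 0.7286

z = 0.7286


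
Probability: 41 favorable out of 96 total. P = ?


P = 41/96 = 0.4271

P = 0.4271


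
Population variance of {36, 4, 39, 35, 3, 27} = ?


Mean = 24.0000
Squared deviations: 144.0000, 400.0000, 225.0000, 121.0000, 441.0000, 9.0000
Sum = 1340.0000
Variance = 1340.0000/6 = 223.3333

Variance = 223.3333


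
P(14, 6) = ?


P(14,6) = 14!/8!
= 87178291200/40320
= 2162160

P(14,6) = 2162160


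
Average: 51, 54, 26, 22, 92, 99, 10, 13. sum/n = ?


Sum = 51 + 54 + 26 + 22 + 92 + 99 + 10 + 13 = 367
n = 8
Mean = 367/8 = 45.8750

Mean = 45.8750


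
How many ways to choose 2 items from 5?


C(5,2) = 5!/(2! × 3!)
= 120/(2 × 6)
= 10

C(5,2) = 10


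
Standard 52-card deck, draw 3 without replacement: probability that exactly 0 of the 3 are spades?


Hypergeometric: P(X=0) = C(13,0)·C(39,3) / C(52,3)
= 1 × 9139 / 22100
= 9139/22100 = 0.4135

P = 0.4135


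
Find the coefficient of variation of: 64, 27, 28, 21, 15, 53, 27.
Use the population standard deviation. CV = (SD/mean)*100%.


Mean = 33.5714
SD = 16.5776
CV = (16.5776/33.5714)*100 = 49.3800%

CV = 49.3800%


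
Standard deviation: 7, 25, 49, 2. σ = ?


Mean = 20.7500
Variance = 339.1875
SD = sqrt(339.1875) = 18.4170

SD = 18.4170


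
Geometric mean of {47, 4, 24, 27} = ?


Product = 47 × 4 × 24 × 27 = 121824
GM = 121824^(1/4) = 18.6824

GM = 18.6824


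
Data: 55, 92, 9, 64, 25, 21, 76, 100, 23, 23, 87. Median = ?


Sorted: 9, 21, 23, 23, 25, 55, 64, 76, 87, 92, 100
n = 11 (odd)
Middle value = 55

Median = 55


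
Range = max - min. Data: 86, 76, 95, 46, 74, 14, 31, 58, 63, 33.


Max = 95, Min = 14
Range = 95 - 14 = 81

Range = 81


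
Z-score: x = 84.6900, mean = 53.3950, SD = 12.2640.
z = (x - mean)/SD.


z = (84.6900 - 53.3950)/12.2640
= 31.2950/12.2640
= 2.5518

z = 2.5518


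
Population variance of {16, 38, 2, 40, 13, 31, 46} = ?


Mean = 26.5714
Squared deviations: 111.7551, 130.6122, 603.7551, 180.3265, 184.1837, 19.6122, 377.4694
Sum = 1607.7143
Variance = 1607.7143/7 = 229.6735

Variance = 229.6735


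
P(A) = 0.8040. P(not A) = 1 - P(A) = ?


P(not A) = 1 - 0.8040 = 0.1960

P(not A) = 0.1960


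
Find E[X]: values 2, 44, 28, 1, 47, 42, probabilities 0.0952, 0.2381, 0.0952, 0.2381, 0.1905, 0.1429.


E[X] = 2*0.0952 + 44*0.2381 + 28*0.0952 + 1*0.2381 + 47*0.1905 + 42*0.1429
= 0.1904 + 10.4764 + 2.6656 + 0.2381 + 8.9535 + 6.0018
= 28.5258

E[X] = 28.5258


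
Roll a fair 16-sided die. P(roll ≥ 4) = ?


Favorable outcomes (roll ≥ 4): 13
Total outcomes = 16
P = 13/16 = 0.8125

P = 0.8125


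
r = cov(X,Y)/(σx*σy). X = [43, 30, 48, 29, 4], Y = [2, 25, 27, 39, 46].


Mean X = 30.8000, Mean Y = 27.8000
SD X = 15.276125, SD Y = 15.038617
Cov = -166.840000
r = -166.840000/(15.276125*15.038617) = -0.7262

r = -0.7262


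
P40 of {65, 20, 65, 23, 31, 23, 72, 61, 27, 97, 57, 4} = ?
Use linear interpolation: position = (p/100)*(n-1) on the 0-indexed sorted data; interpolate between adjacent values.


Sorted: 4, 20, 23, 23, 27, 31, 57, 61, 65, 65, 72, 97
n = 12
Index = 40/100 * 11 = 4.4000
Lower = data[4] = 27, Upper = data[5] = 31
P40 = 27 + 0.4000*(4) = 28.6000

P40 = 28.6000


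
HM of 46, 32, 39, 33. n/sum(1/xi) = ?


Sum of reciprocals = 1/46 + 1/32 + 1/39 + 1/33 = 0.108933
HM = 4/0.108933 = 36.7198

HM = 36.7198
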